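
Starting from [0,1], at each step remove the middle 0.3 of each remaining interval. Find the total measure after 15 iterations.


Step 1: At each step, fraction remaining = 1 - 0.3 = 0.7
Step 2: After 15 steps, measure = (0.7)^15
Result = 0.004748


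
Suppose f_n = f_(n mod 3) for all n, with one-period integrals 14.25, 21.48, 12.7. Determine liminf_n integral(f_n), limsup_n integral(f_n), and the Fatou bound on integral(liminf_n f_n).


The sequence (integral(f_n)) is periodic with period 3, repeating the values 14.25, 21.48, 12.7 indefinitely.
Step 1: For a periodic sequence, every tail (a_m, a_(m+1), ...) contains all 3 period values infinitely often.
Step 2: Hence inf of every tail = min of the period values = min(14.25, 21.48, 12.7) = 12.7.
        liminf_n integral(f_n) = sup over m of (inf of tail from m) = 12.7.
Step 3: Similarly sup of every tail = max of the period values = 21.48.
        limsup_n integral(f_n) = 21.48.
Step 4: Fatou's lemma: integral(liminf_n f_n) <= liminf_n integral(f_n) = 12.7.
        So the integral of the pointwise liminf is at most 12.7.


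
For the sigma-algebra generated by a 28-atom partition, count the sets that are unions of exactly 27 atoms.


Each element of F is a union of some subset of the 28 atoms.
Elements that are unions of exactly 27 atoms correspond to 27-element subsets of the 28 atoms.
Count = C(28, 27) = 28! / (27! * 1!) = 28.


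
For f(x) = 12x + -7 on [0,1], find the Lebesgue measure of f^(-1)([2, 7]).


f^(-1)([2, 7]) = {x : 2 <= 12x + -7 <= 7}
Solving: (2 - -7)/12 <= x <= (7 - -7)/12
= [0.75, 1.166667]
Intersecting with [0,1]: [0.75, 1]
Measure = 1 - 0.75 = 0.25


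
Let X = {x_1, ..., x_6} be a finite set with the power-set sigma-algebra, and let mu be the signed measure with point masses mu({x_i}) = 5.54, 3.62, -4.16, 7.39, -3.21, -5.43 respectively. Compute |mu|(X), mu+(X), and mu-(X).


Step 1: Every measurable set is a union of atoms (the cells / points), so a Hahn decomposition is
  obtained by grouping atoms by sign: P = union of atoms with mu > 0, N = union of the remaining atoms.
  Atoms in P (indices): 1, 2, 4;  atoms in N (indices): 3, 5, 6
  Positive values: 5.54, 3.62, 7.39
  Negative values: -4.16, -3.21, -5.43
Step 2: mu+(X) = mu(P) = sum of positive atom values = 16.55
Step 3: mu-(X) = -mu(N) = sum of |negative atom values| = 12.8
Step 4: |mu|(X) = mu+(X) + mu-(X) = 16.55 + 12.8 = 29.35


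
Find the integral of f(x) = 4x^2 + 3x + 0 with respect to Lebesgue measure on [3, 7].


The Lebesgue integral of a Riemann-integrable function agrees with the Riemann integral.
Antiderivative F(x) = (4/3)x^3 + (3/2)x^2 + 0x
F(7) = (4/3)*7^3 + (3/2)*7^2 + 0*7
     = (4/3)*343 + (3/2)*49 + 0*7
     = 457.333333 + 73.5 + 0
     = 530.833333
F(3) = 49.5
Integral = F(7) - F(3) = 530.833333 - 49.5 = 481.333333


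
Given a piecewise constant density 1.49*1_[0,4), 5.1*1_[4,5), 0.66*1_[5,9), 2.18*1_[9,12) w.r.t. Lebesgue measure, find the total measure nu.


Integrate each piece of the Radon-Nikodym derivative:
Step 1: integral_0^4 1.49 dx = 1.49*(4-0) = 1.49*4 = 5.96
Step 2: integral_4^5 5.1 dx = 5.1*(5-4) = 5.1*1 = 5.1
Step 3: integral_5^9 0.66 dx = 0.66*(9-5) = 0.66*4 = 2.64
Step 4: integral_9^12 2.18 dx = 2.18*(12-9) = 2.18*3 = 6.54
Total: 5.96 + 5.1 + 2.64 + 6.54 = 20.24


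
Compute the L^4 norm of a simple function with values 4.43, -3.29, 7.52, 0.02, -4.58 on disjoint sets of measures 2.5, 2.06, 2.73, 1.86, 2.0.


Step 1: Compute |f_i|^4 for each value:
  |4.43|^4 = 385.1367
  |-3.29|^4 = 117.161141
  |7.52|^4 = 3197.94774
  |0.02|^4 = 1.600000e-07
  |-4.58|^4 = 440.009357
Step 2: Multiply by measures and sum:
  385.1367 * 2.5 = 962.84175
  117.161141 * 2.06 = 241.35195
  3197.94774 * 2.73 = 8730.397331
  1.600000e-07 * 1.86 = 2.976000e-07
  440.009357 * 2.0 = 880.018714
Sum = 962.84175 + 241.35195 + 8730.397331 + 2.976000e-07 + 880.018714 = 10814.609745
Step 3: Take the p-th root:
||f||_4 = (10814.609745)^(1/4) = 10.197711


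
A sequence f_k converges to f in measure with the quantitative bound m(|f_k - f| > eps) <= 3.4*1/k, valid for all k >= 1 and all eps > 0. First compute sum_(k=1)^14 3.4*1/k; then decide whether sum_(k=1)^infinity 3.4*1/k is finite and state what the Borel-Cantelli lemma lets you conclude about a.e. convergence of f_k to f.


Step 1: List the terms 3.4*1/k for k = 1 to 14:
  k=1: 3.4
  k=2: 1.7
  k=3: 1.133333
  k=4: 0.85
  k=5: 0.68
  k=6: 0.566667
  k=7: 0.485714
  k=8: 0.425
  k=9: 0.377778
  k=10: 0.34
  k=11: 0.309091
  k=12: 0.283333
  k=13: 0.261538
  k=14: 0.242857
Step 2: Partial sum = 3.4 + 1.7 + 1.133333 + 0.85 + 0.68 + 0.566667 + 0.485714 + 0.425 + 0.377778 + 0.34 + 0.309091 + 0.283333 + 0.261538 + 0.242857
     = 11.055312
Step 3: The full series sum_(k>=1) 3.4*1/k diverges (harmonic series, p = 1; a nonzero constant multiple of a divergent series diverges).
Step 4: The (first) Borel-Cantelli lemma requires a summable sequence of measures, so it does not apply here;
        from this bound alone no conclusion about a.e. convergence can be drawn (convergence in measure still
        gives an a.e.-convergent subsequence, but not a.e. convergence of the whole sequence).
Conclusion: series diverges; Borel-Cantelli is inconclusive about a.e. convergence of f_k.


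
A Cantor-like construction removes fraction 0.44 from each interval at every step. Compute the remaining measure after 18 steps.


Step 1: At each step, fraction remaining = 1 - 0.44 = 0.56
Step 2: After 18 steps, measure = (0.56)^18
Result = 2.933489e-05


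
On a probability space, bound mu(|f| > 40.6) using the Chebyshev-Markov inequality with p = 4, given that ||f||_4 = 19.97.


Chebyshev/Markov inequality: mu(|f| > eps) <= (||f||_p / eps)^p
Step 1: ||f||_4 / eps = 19.97 / 40.6 = 0.491872
Step 2: Raise to power p = 4:
  (0.491872)^4 = 0.058534
Step 3: Therefore mu(|f| > 40.6) <= 0.058534


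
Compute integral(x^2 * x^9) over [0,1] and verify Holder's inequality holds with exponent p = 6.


Step 1: Exact integral of f*g = integral(x^11, 0, 1) = 1/12
     = 0.083333
Step 2: Holder bound with p=6, q=1.2:
  ||f||_p = (integral x^12 dx)^(1/6) = (1/13)^(1/6) = 0.652143
  ||g||_q = (integral x^10.8 dx)^(1/1.2) = (1/11.8)^(1/1.2) = 0.127869
Step 3: Holder bound = ||f||_p * ||g||_q = 0.652143 * 0.127869 = 0.083389
Verification: 0.083333 <= 0.083389 (Holder holds)


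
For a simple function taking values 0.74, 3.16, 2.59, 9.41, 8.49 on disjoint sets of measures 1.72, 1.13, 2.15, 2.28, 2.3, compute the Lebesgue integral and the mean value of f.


Step 1: Integral = sum(value_i * measure_i)
= 0.74*1.72 + 3.16*1.13 + 2.59*2.15 + 9.41*2.28 + 8.49*2.3
= 1.2728 + 3.5708 + 5.5685 + 21.4548 + 19.527
= 51.3939
Step 2: Total measure of domain = 1.72 + 1.13 + 2.15 + 2.28 + 2.3 = 9.58
Step 3: Average value = 51.3939 / 9.58 = 5.364708


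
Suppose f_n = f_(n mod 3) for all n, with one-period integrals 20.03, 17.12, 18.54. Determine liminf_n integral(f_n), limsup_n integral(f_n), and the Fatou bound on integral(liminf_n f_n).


The sequence (integral(f_n)) is periodic with period 3, repeating the values 20.03, 17.12, 18.54 indefinitely.
Step 1: For a periodic sequence, every tail (a_m, a_(m+1), ...) contains all 3 period values infinitely often.
Step 2: Hence inf of every tail = min of the period values = min(20.03, 17.12, 18.54) = 17.12.
        liminf_n integral(f_n) = sup over m of (inf of tail from m) = 17.12.
Step 3: Similarly sup of every tail = max of the period values = 20.03.
        limsup_n integral(f_n) = 20.03.
Step 4: Fatou's lemma: integral(liminf_n f_n) <= liminf_n integral(f_n) = 17.12.
        So the integral of the pointwise liminf is at most 17.12.


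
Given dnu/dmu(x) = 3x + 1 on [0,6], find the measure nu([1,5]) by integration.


nu(A) = integral_A (dnu/dmu) dmu = integral_1^5 (3x + 1) dx
Step 1: Antiderivative F(x) = (3/2)x^2 + 1x
Step 2: F(5) = (3/2)*5^2 + 1*5 = 37.5 + 5 = 42.5
Step 3: F(1) = (3/2)*1^2 + 1*1 = 1.5 + 1 = 2.5
Step 4: nu([1,5]) = F(5) - F(1) = 42.5 - 2.5 = 40


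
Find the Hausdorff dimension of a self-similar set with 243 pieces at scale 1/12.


For a self-similar set with N copies scaled by 1/r:
dim_H = log(N)/log(r) = log(243)/log(12)
= 5.493061/2.484907
= 2.210571


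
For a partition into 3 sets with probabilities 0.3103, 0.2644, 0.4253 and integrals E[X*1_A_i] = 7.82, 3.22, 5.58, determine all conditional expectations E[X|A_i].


For each cell A_i: E[X|A_i] = E[X*1_A_i] / P(A_i)
Step 1: E[X|A_1] = 7.82 / 0.3103 = 25.201418
Step 2: E[X|A_2] = 3.22 / 0.2644 = 12.178517
Step 3: E[X|A_3] = 5.58 / 0.4253 = 13.12015
Verification: E[X] = sum E[X*1_A_i] = 7.82 + 3.22 + 5.58 = 16.62


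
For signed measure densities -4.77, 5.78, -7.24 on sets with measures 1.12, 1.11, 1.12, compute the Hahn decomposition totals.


Step 1: Compute signed measure on each set:
  Set 1: -4.77 * 1.12 = -5.3424
  Set 2: 5.78 * 1.11 = 6.4158
  Set 3: -7.24 * 1.12 = -8.1088
Step 2: Total signed measure = (-5.3424) + (6.4158) + (-8.1088)
     = -7.0354
Step 3: Positive part mu+(X) = sum of positive contributions = 6.4158
Step 4: Negative part mu-(X) = |sum of negative contributions| = 13.4512


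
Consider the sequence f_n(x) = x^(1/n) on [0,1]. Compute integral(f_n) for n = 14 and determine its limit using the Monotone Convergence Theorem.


At n = 14: f_14(x) = x^(1/14).
Step 1: integral(x^(1/14), 0, 1) = [x^(1/14+1) / (1/14+1)] from 0 to 1
     = 1 / (1/14 + 1) = 1 / ((14+1)/14) = 14/(14+1)
     = 14/15 = 0.933333
Step 2: As n -> infinity, f_n(x) = x^(1/n) -> 1 for x in (0,1], and f_n is increasing in n.
By MCT, lim_n integral(f_n) = integral(lim_n f_n) = integral(1, 0, 1) = 1.
Step 3: Verify convergence: 14/15 = 0.933333 -> 1


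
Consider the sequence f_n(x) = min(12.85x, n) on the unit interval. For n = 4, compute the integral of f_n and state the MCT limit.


f(x) = 12.85x on [0,1]; f_n(x) = min(12.85x, n). At n = 4:
Step 1: f(x) reaches 4 at x = 4/12.85 = 0.311284
Step 2: integral(f_4) = integral(12.85x, 0, 0.311284) + integral(4, 0.311284, 1)
       = 12.85*0.311284^2/2 + 4*(1 - 0.311284)
       = 0.622568 + 2.754864
       = 3.377432
Step 3: As n -> infinity, f_n increases to f, so by MCT integral(f_n) -> integral(f) = 12.85/2 = 6.425.
Convergence: integral(f_4) = 3.377432 -> 6.425 as n -> infinity


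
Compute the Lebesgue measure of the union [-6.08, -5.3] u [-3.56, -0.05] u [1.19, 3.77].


For pairwise disjoint intervals, m(union) = sum of lengths.
= (-5.3 - -6.08) + (-0.05 - -3.56) + (3.77 - 1.19)
= 0.78 + 3.51 + 2.58
= 6.87


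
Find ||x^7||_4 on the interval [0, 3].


Step 1: ||f||_4 = (integral_0^3 |x^7|^4 dx)^(1/4)
     = (integral_0^3 x^28 dx)^(1/4)
Step 2: integral_0^3 x^28 dx = [x^29/(29)] from 0 to 3 = 3^29/29
     = 68630377364883/29 = 2.366565e+12
Step 3: ||f||_4 = (2.366565e+12)^(1/4) = 1240.308149


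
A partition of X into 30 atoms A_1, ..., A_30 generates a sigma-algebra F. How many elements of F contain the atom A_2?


Each element of F is a union of some subset S of the 30 atoms.
The element contains A_2 iff A_2 is in S.
So we count subsets S of {A_1,...,A_30} with A_2 in S: choose freely among the other 29 atoms.
Count = 2^(30-1) = 2^29 = 536870912.


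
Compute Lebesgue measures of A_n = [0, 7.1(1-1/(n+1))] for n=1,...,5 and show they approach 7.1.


By continuity of measure from below: if A_n increases to A, then m(A_n) -> m(A).
Here A = [0, 7.1], so m(A) = 7.1
Step 1: a_1 = 7.1*(1 - 1/2) = 3.55, m(A_1) = 3.55
Step 2: a_2 = 7.1*(1 - 1/3) = 4.7333, m(A_2) = 4.7333
Step 3: a_3 = 7.1*(1 - 1/4) = 5.325, m(A_3) = 5.325
Step 4: a_4 = 7.1*(1 - 1/5) = 5.68, m(A_4) = 5.68
Step 5: a_5 = 7.1*(1 - 1/6) = 5.9167, m(A_5) = 5.9167
Limit: m(A_n) -> m([0,7.1]) = 7.1


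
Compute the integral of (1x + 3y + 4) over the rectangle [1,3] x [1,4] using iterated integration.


By Fubini, integrate in x first, then y.
Step 1: Fix y, integrate over x in [1,3]:
  integral(1x + 3y + 4, x=1..3)
  = 1*(3^2 - 1^2)/2 + (3y + 4)*(3 - 1)
  = 4 + (3y + 4)*2
  = 4 + 6y + 8
  = 12 + 6y
Step 2: Integrate over y in [1,4]:
  integral(12 + 6y, y=1..4)
  = 12*3 + 6*(4^2 - 1^2)/2
  = 36 + 45
  = 81


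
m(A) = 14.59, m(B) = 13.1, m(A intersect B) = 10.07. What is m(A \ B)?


m(A \ B) = m(A) - m(A n B)
= 14.59 - 10.07
= 4.52


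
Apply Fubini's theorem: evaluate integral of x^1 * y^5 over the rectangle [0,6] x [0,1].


By Fubini's theorem, the double integral factors as a product of single integrals:
Step 1: integral_0^6 x^1 dx = [x^2/2] from 0 to 6
     = 6^2/2 = 18
Step 2: integral_0^1 y^5 dy = [y^6/6] from 0 to 1
     = 1^6/6 = 0.166667
Step 3: Double integral = 18 * 0.166667 = 3


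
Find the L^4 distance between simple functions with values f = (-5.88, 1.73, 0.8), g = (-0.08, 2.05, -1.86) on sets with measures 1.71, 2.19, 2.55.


Step 1: Compute differences f_i - g_i:
  -5.88 - -0.08 = -5.8
  1.73 - 2.05 = -0.32
  0.8 - -1.86 = 2.66
Step 2: Compute |diff|^4 * measure for each set:
  |-5.8|^4 * 1.71 = 1131.6496 * 1.71 = 1935.120816
  |-0.32|^4 * 2.19 = 0.010486 * 2.19 = 0.022964
  |2.66|^4 * 2.55 = 50.064115 * 2.55 = 127.663494
Step 3: Sum = 2062.807274
Step 4: ||f-g||_4 = (2062.807274)^(1/4) = 6.739298


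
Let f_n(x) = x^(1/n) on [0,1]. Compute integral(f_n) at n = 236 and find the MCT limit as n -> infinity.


At n = 236: f_236(x) = x^(1/236).
Step 1: integral(x^(1/236), 0, 1) = [x^(1/236+1) / (1/236+1)] from 0 to 1
     = 1 / (1/236 + 1) = 1 / ((236+1)/236) = 236/(236+1)
     = 236/237 = 0.995781
Step 2: As n -> infinity, f_n(x) = x^(1/n) -> 1 for x in (0,1], and f_n is increasing in n.
By MCT, lim_n integral(f_n) = integral(lim_n f_n) = integral(1, 0, 1) = 1.
Step 3: Verify convergence: 236/237 = 0.995781 -> 1


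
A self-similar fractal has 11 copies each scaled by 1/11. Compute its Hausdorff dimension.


For a self-similar set with N copies scaled by 1/r:
dim_H = log(N)/log(r) = log(11)/log(11)
= 2.397895/2.397895
= 1


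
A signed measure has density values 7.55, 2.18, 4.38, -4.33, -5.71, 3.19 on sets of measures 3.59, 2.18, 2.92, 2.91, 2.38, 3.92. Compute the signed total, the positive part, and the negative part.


Step 1: Compute signed measure on each set:
  Set 1: 7.55 * 3.59 = 27.1045
  Set 2: 2.18 * 2.18 = 4.7524
  Set 3: 4.38 * 2.92 = 12.7896
  Set 4: -4.33 * 2.91 = -12.6003
  Set 5: -5.71 * 2.38 = -13.5898
  Set 6: 3.19 * 3.92 = 12.5048
Step 2: Total signed measure = (27.1045) + (4.7524) + (12.7896) + (-12.6003) + (-13.5898) + (12.5048)
     = 30.9612
Step 3: Positive part mu+(X) = sum of positive contributions = 57.1513
Step 4: Negative part mu-(X) = |sum of negative contributions| = 26.1901


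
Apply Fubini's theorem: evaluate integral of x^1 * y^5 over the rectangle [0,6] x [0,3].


By Fubini's theorem, the double integral factors as a product of single integrals:
Step 1: integral_0^6 x^1 dx = [x^2/2] from 0 to 6
     = 6^2/2 = 18
Step 2: integral_0^3 y^5 dy = [y^6/6] from 0 to 3
     = 3^6/6 = 121.5
Step 3: Double integral = 18 * 121.5 = 2187


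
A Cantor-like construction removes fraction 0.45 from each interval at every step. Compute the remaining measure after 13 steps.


Step 1: At each step, fraction remaining = 1 - 0.45 = 0.55
Step 2: After 13 steps, measure = (0.55)^13
Result = 4.214198e-04


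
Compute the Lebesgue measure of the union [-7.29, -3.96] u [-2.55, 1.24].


For pairwise disjoint intervals, m(union) = sum of lengths.
= (-3.96 - -7.29) + (1.24 - -2.55)
= 3.33 + 3.79
= 7.12


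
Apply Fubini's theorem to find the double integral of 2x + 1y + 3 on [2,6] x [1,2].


By Fubini, integrate in x first, then y.
Step 1: Fix y, integrate over x in [2,6]:
  integral(2x + 1y + 3, x=2..6)
  = 2*(6^2 - 2^2)/2 + (1y + 3)*(6 - 2)
  = 32 + (1y + 3)*4
  = 32 + 4y + 12
  = 44 + 4y
Step 2: Integrate over y in [1,2]:
  integral(44 + 4y, y=1..2)
  = 44*1 + 4*(2^2 - 1^2)/2
  = 44 + 6
  = 50


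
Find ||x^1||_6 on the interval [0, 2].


Step 1: ||f||_6 = (integral_0^2 |x^1|^6 dx)^(1/6)
     = (integral_0^2 x^6 dx)^(1/6)
Step 2: integral_0^2 x^6 dx = [x^7/(7)] from 0 to 2 = 2^7/7
     = 128/7 = 18.285714
Step 3: ||f||_6 = (18.285714)^(1/6) = 1.623125


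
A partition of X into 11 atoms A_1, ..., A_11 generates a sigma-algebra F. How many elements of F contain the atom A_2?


Each element of F is a union of some subset S of the 11 atoms.
The element contains A_2 iff A_2 is in S.
So we count subsets S of {A_1,...,A_11} with A_2 in S: choose freely among the other 10 atoms.
Count = 2^(11-1) = 2^10 = 1024.


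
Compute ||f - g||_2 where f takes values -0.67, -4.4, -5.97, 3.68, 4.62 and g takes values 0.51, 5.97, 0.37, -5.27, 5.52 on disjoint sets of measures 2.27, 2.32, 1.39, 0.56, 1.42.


Step 1: Compute differences f_i - g_i:
  -0.67 - 0.51 = -1.18
  -4.4 - 5.97 = -10.37
  -5.97 - 0.37 = -6.34
  3.68 - -5.27 = 8.95
  4.62 - 5.52 = -0.9
Step 2: Compute |diff|^2 * measure for each set:
  |-1.18|^2 * 2.27 = 1.3924 * 2.27 = 3.160748
  |-10.37|^2 * 2.32 = 107.5369 * 2.32 = 249.485608
  |-6.34|^2 * 1.39 = 40.1956 * 1.39 = 55.871884
  |8.95|^2 * 0.56 = 80.1025 * 0.56 = 44.8574
  |-0.9|^2 * 1.42 = 0.81 * 1.42 = 1.1502
Step 3: Sum = 354.52584
Step 4: ||f-g||_2 = (354.52584)^(1/2) = 18.828857


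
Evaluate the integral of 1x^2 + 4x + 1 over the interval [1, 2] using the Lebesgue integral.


The Lebesgue integral of a Riemann-integrable function agrees with the Riemann integral.
Antiderivative F(x) = (1/3)x^3 + (4/2)x^2 + 1x
F(2) = (1/3)*2^3 + (4/2)*2^2 + 1*2
     = (1/3)*8 + (4/2)*4 + 1*2
     = 2.666667 + 8 + 2
     = 12.666667
F(1) = 3.333333
Integral = F(2) - F(1) = 12.666667 - 3.333333 = 9.333333


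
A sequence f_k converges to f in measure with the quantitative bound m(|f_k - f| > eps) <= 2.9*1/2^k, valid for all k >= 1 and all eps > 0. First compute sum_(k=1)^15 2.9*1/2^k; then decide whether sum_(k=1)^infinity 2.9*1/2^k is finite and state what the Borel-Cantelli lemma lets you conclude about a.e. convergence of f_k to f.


Step 1: List the terms 2.9*1/2^k for k = 1 to 15:
  k=1: 1.45
  k=2: 0.725
  k=3: 0.3625
  k=4: 0.18125
  k=5: 0.090625
  k=6: 0.045312
  k=7: 0.022656
  k=8: 0.011328
  k=9: 0.005664
  k=10: 0.002832
  k=11: 0.001416
  k=12: 7.080078e-04
  k=13: 3.540039e-04
  k=14: 1.770020e-04
  k=15: 8.850098e-05
Step 2: Partial sum = 1.45 + 0.725 + 0.3625 + 0.18125 + 0.090625 + 0.045312 + 0.022656 + 0.011328 + 0.005664 + 0.002832 + 0.001416 + 7.080078e-04 + 3.540039e-04 + 1.770020e-04 + 8.850098e-05
     = 2.899911
Step 3: The full series sum_(k>=1) 2.9*1/2^k converges (geometric series with ratio 1/2 < 1; a constant multiple of a convergent series converges).
Step 4: Fix eps > 0. Since sum_k m(|f_k - f| > eps) < infinity, the Borel-Cantelli lemma gives
        m(limsup_k {|f_k - f| > eps}) = 0, i.e. for a.e. x, |f_k(x) - f(x)| <= eps for all large k.
        Applying this with eps = 1/j for j = 1, 2, ... and intersecting the countably many full-measure sets,
        for a.e. x we get limsup_k |f_k(x) - f(x)| <= 1/j for every j, hence f_k -> f almost everywhere.
Conclusion: series converges; Borel-Cantelli yields f_k -> f a.e.


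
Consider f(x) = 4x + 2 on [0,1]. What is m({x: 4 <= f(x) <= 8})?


f^(-1)([4, 8]) = {x : 4 <= 4x + 2 <= 8}
Solving: (4 - 2)/4 <= x <= (8 - 2)/4
= [0.5, 1.5]
Intersecting with [0,1]: [0.5, 1]
Measure = 1 - 0.5 = 0.5


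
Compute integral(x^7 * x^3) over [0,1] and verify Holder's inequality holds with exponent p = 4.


Step 1: Exact integral of f*g = integral(x^10, 0, 1) = 1/11
     = 0.090909
Step 2: Holder bound with p=4, q=1.333333:
  ||f||_p = (integral x^28 dx)^(1/4) = (1/29)^(1/4) = 0.430924
  ||g||_q = (integral x^4 dx)^(1/1.333333) = (1/5)^(1/1.333333) = 0.29907
Step 3: Holder bound = ||f||_p * ||g||_q = 0.430924 * 0.29907 = 0.128876
Verification: 0.090909 <= 0.128876 (Holder holds)


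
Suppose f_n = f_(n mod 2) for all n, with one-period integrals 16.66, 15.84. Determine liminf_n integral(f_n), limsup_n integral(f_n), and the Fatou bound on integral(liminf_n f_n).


The sequence (integral(f_n)) is periodic with period 2, repeating the values 16.66, 15.84 indefinitely.
Step 1: For a periodic sequence, every tail (a_m, a_(m+1), ...) contains all 2 period values infinitely often.
Step 2: Hence inf of every tail = min of the period values = min(16.66, 15.84) = 15.84.
        liminf_n integral(f_n) = sup over m of (inf of tail from m) = 15.84.
Step 3: Similarly sup of every tail = max of the period values = 16.66.
        limsup_n integral(f_n) = 16.66.
Step 4: Fatou's lemma: integral(liminf_n f_n) <= liminf_n integral(f_n) = 15.84.
        So the integral of the pointwise liminf is at most 15.84.


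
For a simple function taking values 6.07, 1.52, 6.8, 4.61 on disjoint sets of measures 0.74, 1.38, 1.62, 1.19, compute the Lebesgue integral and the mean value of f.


Step 1: Integral = sum(value_i * measure_i)
= 6.07*0.74 + 1.52*1.38 + 6.8*1.62 + 4.61*1.19
= 4.4918 + 2.0976 + 11.016 + 5.4859
= 23.0913
Step 2: Total measure of domain = 0.74 + 1.38 + 1.62 + 1.19 = 4.93
Step 3: Average value = 23.0913 / 4.93 = 4.683834


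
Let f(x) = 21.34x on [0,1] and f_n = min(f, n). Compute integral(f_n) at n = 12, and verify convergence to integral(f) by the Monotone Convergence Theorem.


f(x) = 21.34x on [0,1]; f_n(x) = min(21.34x, n). At n = 12:
Step 1: f(x) reaches 12 at x = 12/21.34 = 0.562324
Step 2: integral(f_12) = integral(21.34x, 0, 0.562324) + integral(12, 0.562324, 1)
       = 21.34*0.562324^2/2 + 12*(1 - 0.562324)
       = 3.373946 + 5.252109
       = 8.626054
Step 3: As n -> infinity, f_n increases to f, so by MCT integral(f_n) -> integral(f) = 21.34/2 = 10.67.
Convergence: integral(f_12) = 8.626054 -> 10.67 as n -> infinity


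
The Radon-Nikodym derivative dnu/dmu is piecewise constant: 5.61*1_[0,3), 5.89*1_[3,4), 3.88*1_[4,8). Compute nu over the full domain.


Integrate each piece of the Radon-Nikodym derivative:
Step 1: integral_0^3 5.61 dx = 5.61*(3-0) = 5.61*3 = 16.83
Step 2: integral_3^4 5.89 dx = 5.89*(4-3) = 5.89*1 = 5.89
Step 3: integral_4^8 3.88 dx = 3.88*(8-4) = 3.88*4 = 15.52
Total: 16.83 + 5.89 + 15.52 = 38.24


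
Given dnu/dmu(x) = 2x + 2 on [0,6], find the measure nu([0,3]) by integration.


nu(A) = integral_A (dnu/dmu) dmu = integral_0^3 (2x + 2) dx
Step 1: Antiderivative F(x) = (2/2)x^2 + 2x
Step 2: F(3) = (2/2)*3^2 + 2*3 = 9 + 6 = 15
Step 3: F(0) = (2/2)*0^2 + 2*0 = 0.0 + 0 = 0.0
Step 4: nu([0,3]) = F(3) - F(0) = 15 - 0.0 = 15


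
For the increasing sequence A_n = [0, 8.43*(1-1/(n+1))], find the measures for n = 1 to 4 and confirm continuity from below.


By continuity of measure from below: if A_n increases to A, then m(A_n) -> m(A).
Here A = [0, 8.43], so m(A) = 8.43
Step 1: a_1 = 8.43*(1 - 1/2) = 4.215, m(A_1) = 4.215
Step 2: a_2 = 8.43*(1 - 1/3) = 5.62, m(A_2) = 5.62
Step 3: a_3 = 8.43*(1 - 1/4) = 6.3225, m(A_3) = 6.3225
Step 4: a_4 = 8.43*(1 - 1/5) = 6.744, m(A_4) = 6.744
Limit: m(A_n) -> m([0,8.43]) = 8.43


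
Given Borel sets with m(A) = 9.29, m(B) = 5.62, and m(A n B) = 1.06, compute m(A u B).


By inclusion-exclusion: m(A u B) = m(A) + m(B) - m(A n B)
= 9.29 + 5.62 - 1.06
= 13.85


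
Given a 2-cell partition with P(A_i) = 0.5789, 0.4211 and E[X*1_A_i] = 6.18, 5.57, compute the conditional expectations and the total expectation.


For each cell A_i: E[X|A_i] = E[X*1_A_i] / P(A_i)
Step 1: E[X|A_1] = 6.18 / 0.5789 = 10.675419
Step 2: E[X|A_2] = 5.57 / 0.4211 = 13.227262
Verification: E[X] = sum E[X*1_A_i] = 6.18 + 5.57 = 11.75


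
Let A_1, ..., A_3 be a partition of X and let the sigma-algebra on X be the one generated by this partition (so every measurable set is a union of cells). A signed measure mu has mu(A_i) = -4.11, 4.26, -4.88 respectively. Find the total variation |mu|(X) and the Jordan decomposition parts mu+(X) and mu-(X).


Step 1: Every measurable set is a union of atoms (the cells / points), so a Hahn decomposition is
  obtained by grouping atoms by sign: P = union of atoms with mu > 0, N = union of the remaining atoms.
  Atoms in P (indices): 2;  atoms in N (indices): 1, 3
  Positive values: 4.26
  Negative values: -4.11, -4.88
Step 2: mu+(X) = mu(P) = sum of positive atom values = 4.26
Step 3: mu-(X) = -mu(N) = sum of |negative atom values| = 8.99
Step 4: |mu|(X) = mu+(X) + mu-(X) = 4.26 + 8.99 = 13.25


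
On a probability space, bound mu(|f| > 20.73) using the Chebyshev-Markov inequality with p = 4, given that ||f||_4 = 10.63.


Chebyshev/Markov inequality: mu(|f| > eps) <= (||f||_p / eps)^p
Step 1: ||f||_4 / eps = 10.63 / 20.73 = 0.512783
Step 2: Raise to power p = 4:
  (0.512783)^4 = 0.069141
Step 3: Therefore mu(|f| > 20.73) <= 0.069141


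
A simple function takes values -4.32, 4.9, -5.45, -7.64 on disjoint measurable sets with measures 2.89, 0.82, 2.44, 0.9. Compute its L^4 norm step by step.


Step 1: Compute |f_i|^4 for each value:
  |-4.32|^4 = 348.285174
  |4.9|^4 = 576.4801
  |-5.45|^4 = 882.238506
  |-7.64|^4 = 3407.010204
Step 2: Multiply by measures and sum:
  348.285174 * 2.89 = 1006.544152
  576.4801 * 0.82 = 472.713682
  882.238506 * 2.44 = 2152.661955
  3407.010204 * 0.9 = 3066.309184
Sum = 1006.544152 + 472.713682 + 2152.661955 + 3066.309184 = 6698.228973
Step 3: Take the p-th root:
||f||_4 = (6698.228973)^(1/4) = 9.046696


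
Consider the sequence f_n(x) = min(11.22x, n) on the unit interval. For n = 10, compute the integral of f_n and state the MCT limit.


f(x) = 11.22x on [0,1]; f_n(x) = min(11.22x, n). At n = 10:
Step 1: f(x) reaches 10 at x = 10/11.22 = 0.891266
Step 2: integral(f_10) = integral(11.22x, 0, 0.891266) + integral(10, 0.891266, 1)
       = 11.22*0.891266^2/2 + 10*(1 - 0.891266)
       = 4.456328 + 1.087344
       = 5.543672
Step 3: As n -> infinity, f_n increases to f, so by MCT integral(f_n) -> integral(f) = 11.22/2 = 5.61.
Convergence: integral(f_10) = 5.543672 -> 5.61 as n -> infinity


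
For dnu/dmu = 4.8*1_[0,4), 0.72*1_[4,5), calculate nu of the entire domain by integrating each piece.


Integrate each piece of the Radon-Nikodym derivative:
Step 1: integral_0^4 4.8 dx = 4.8*(4-0) = 4.8*4 = 19.2
Step 2: integral_4^5 0.72 dx = 0.72*(5-4) = 0.72*1 = 0.72
Total: 19.2 + 0.72 = 19.92


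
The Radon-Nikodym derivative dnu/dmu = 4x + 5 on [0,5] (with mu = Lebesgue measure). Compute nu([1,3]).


nu(A) = integral_A (dnu/dmu) dmu = integral_1^3 (4x + 5) dx
Step 1: Antiderivative F(x) = (4/2)x^2 + 5x
Step 2: F(3) = (4/2)*3^2 + 5*3 = 18 + 15 = 33
Step 3: F(1) = (4/2)*1^2 + 5*1 = 2 + 5 = 7
Step 4: nu([1,3]) = F(3) - F(1) = 33 - 7 = 26


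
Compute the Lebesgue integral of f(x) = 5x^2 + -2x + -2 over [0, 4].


The Lebesgue integral of a Riemann-integrable function agrees with the Riemann integral.
Antiderivative F(x) = (5/3)x^3 + (-2/2)x^2 + -2x
F(4) = (5/3)*4^3 + (-2/2)*4^2 + -2*4
     = (5/3)*64 + (-2/2)*16 + -2*4
     = 106.666667 + -16 + -8
     = 82.666667
F(0) = 0.0
Integral = F(4) - F(0) = 82.666667 - 0.0 = 82.666667


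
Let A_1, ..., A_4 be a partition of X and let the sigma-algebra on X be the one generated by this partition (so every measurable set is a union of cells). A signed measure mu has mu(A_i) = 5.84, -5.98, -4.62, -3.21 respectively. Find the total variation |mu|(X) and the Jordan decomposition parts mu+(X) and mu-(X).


Step 1: Every measurable set is a union of atoms (the cells / points), so a Hahn decomposition is
  obtained by grouping atoms by sign: P = union of atoms with mu > 0, N = union of the remaining atoms.
  Atoms in P (indices): 1;  atoms in N (indices): 2, 3, 4
  Positive values: 5.84
  Negative values: -5.98, -4.62, -3.21
Step 2: mu+(X) = mu(P) = sum of positive atom values = 5.84
Step 3: mu-(X) = -mu(N) = sum of |negative atom values| = 13.81
Step 4: |mu|(X) = mu+(X) + mu-(X) = 5.84 + 13.81 = 19.65


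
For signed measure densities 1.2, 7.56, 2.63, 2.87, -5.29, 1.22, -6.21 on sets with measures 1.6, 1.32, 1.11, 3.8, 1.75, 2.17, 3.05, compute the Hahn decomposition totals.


Step 1: Compute signed measure on each set:
  Set 1: 1.2 * 1.6 = 1.92
  Set 2: 7.56 * 1.32 = 9.9792
  Set 3: 2.63 * 1.11 = 2.9193
  Set 4: 2.87 * 3.8 = 10.906
  Set 5: -5.29 * 1.75 = -9.2575
  Set 6: 1.22 * 2.17 = 2.6474
  Set 7: -6.21 * 3.05 = -18.9405
Step 2: Total signed measure = (1.92) + (9.9792) + (2.9193) + (10.906) + (-9.2575) + (2.6474) + (-18.9405)
     = 0.1739
Step 3: Positive part mu+(X) = sum of positive contributions = 28.3719
Step 4: Negative part mu-(X) = |sum of negative contributions| = 28.198


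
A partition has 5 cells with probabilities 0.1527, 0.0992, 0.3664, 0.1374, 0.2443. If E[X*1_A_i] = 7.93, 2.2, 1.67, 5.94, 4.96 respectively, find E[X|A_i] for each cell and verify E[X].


For each cell A_i: E[X|A_i] = E[X*1_A_i] / P(A_i)
Step 1: E[X|A_1] = 7.93 / 0.1527 = 51.931893
Step 2: E[X|A_2] = 2.2 / 0.0992 = 22.177419
Step 3: E[X|A_3] = 1.67 / 0.3664 = 4.55786
Step 4: E[X|A_4] = 5.94 / 0.1374 = 43.231441
Step 5: E[X|A_5] = 4.96 / 0.2443 = 20.302906
Verification: E[X] = sum E[X*1_A_i] = 7.93 + 2.2 + 1.67 + 5.94 + 4.96 = 22.7


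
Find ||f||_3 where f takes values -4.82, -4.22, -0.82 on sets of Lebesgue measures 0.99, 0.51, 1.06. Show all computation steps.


Step 1: Compute |f_i|^3 for each value:
  |-4.82|^3 = 111.980168
  |-4.22|^3 = 75.151448
  |-0.82|^3 = 0.551368
Step 2: Multiply by measures and sum:
  111.980168 * 0.99 = 110.860366
  75.151448 * 0.51 = 38.327238
  0.551368 * 1.06 = 0.58445
Sum = 110.860366 + 38.327238 + 0.58445 = 149.772055
Step 3: Take the p-th root:
||f||_3 = (149.772055)^(1/3) = 5.3106


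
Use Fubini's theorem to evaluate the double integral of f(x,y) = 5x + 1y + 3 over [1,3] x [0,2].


By Fubini, integrate in x first, then y.
Step 1: Fix y, integrate over x in [1,3]:
  integral(5x + 1y + 3, x=1..3)
  = 5*(3^2 - 1^2)/2 + (1y + 3)*(3 - 1)
  = 20 + (1y + 3)*2
  = 20 + 2y + 6
  = 26 + 2y
Step 2: Integrate over y in [0,2]:
  integral(26 + 2y, y=0..2)
  = 26*2 + 2*(2^2 - 0^2)/2
  = 52 + 4
  = 56


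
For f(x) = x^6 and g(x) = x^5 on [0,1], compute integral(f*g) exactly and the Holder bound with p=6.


Step 1: Exact integral of f*g = integral(x^11, 0, 1) = 1/12
     = 0.083333
Step 2: Holder bound with p=6, q=1.2:
  ||f||_p = (integral x^36 dx)^(1/6) = (1/37)^(1/6) = 0.547814
  ||g||_q = (integral x^6 dx)^(1/1.2) = (1/7)^(1/1.2) = 0.197584
Step 3: Holder bound = ||f||_p * ||g||_q = 0.547814 * 0.197584 = 0.108239
Verification: 0.083333 <= 0.108239 (Holder holds)


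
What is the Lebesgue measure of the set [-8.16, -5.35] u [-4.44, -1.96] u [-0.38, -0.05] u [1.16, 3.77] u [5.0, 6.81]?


For pairwise disjoint intervals, m(union) = sum of lengths.
= (-5.35 - -8.16) + (-1.96 - -4.44) + (-0.05 - -0.38) + (3.77 - 1.16) + (6.81 - 5.0)
= 2.81 + 2.48 + 0.33 + 2.61 + 1.81
= 10.04


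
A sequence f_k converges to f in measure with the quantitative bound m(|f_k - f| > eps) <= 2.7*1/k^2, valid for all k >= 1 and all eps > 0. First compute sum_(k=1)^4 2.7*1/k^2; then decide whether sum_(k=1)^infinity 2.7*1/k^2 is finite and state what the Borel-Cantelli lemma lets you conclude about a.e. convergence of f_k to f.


Step 1: List the terms 2.7*1/k^2 for k = 1 to 4:
  k=1: 2.7
  k=2: 0.675
  k=3: 0.3
  k=4: 0.16875
Step 2: Partial sum = 2.7 + 0.675 + 0.3 + 0.16875
     = 3.84375
Step 3: The full series sum_(k>=1) 2.7*1/k^2 converges (p-series with p = 2 > 1; a constant multiple of a convergent series converges).
Step 4: Fix eps > 0. Since sum_k m(|f_k - f| > eps) < infinity, the Borel-Cantelli lemma gives
        m(limsup_k {|f_k - f| > eps}) = 0, i.e. for a.e. x, |f_k(x) - f(x)| <= eps for all large k.
        Applying this with eps = 1/j for j = 1, 2, ... and intersecting the countably many full-measure sets,
        for a.e. x we get limsup_k |f_k(x) - f(x)| <= 1/j for every j, hence f_k -> f almost everywhere.
Conclusion: series converges; Borel-Cantelli yields f_k -> f a.e.


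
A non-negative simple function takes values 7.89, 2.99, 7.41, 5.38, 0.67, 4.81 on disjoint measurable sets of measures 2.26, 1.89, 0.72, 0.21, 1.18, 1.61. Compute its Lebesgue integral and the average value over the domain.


Step 1: Integral = sum(value_i * measure_i)
= 7.89*2.26 + 2.99*1.89 + 7.41*0.72 + 5.38*0.21 + 0.67*1.18 + 4.81*1.61
= 17.8314 + 5.6511 + 5.3352 + 1.1298 + 0.7906 + 7.7441
= 38.4822
Step 2: Total measure of domain = 2.26 + 1.89 + 0.72 + 0.21 + 1.18 + 1.61 = 7.87
Step 3: Average value = 38.4822 / 7.87 = 4.889733


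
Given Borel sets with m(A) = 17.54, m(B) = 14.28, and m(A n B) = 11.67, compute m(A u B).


By inclusion-exclusion: m(A u B) = m(A) + m(B) - m(A n B)
= 17.54 + 14.28 - 11.67
= 20.15


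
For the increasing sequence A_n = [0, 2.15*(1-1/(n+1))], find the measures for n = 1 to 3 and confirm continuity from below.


By continuity of measure from below: if A_n increases to A, then m(A_n) -> m(A).
Here A = [0, 2.15], so m(A) = 2.15
Step 1: a_1 = 2.15*(1 - 1/2) = 1.075, m(A_1) = 1.075
Step 2: a_2 = 2.15*(1 - 1/3) = 1.4333, m(A_2) = 1.4333
Step 3: a_3 = 2.15*(1 - 1/4) = 1.6125, m(A_3) = 1.6125
Limit: m(A_n) -> m([0,2.15]) = 2.15


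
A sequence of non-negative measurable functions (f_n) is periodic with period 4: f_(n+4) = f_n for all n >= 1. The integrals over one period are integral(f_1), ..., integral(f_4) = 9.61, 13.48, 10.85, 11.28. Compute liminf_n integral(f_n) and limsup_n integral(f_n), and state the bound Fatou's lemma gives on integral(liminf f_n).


The sequence (integral(f_n)) is periodic with period 4, repeating the values 9.61, 13.48, 10.85, 11.28 indefinitely.
Step 1: For a periodic sequence, every tail (a_m, a_(m+1), ...) contains all 4 period values infinitely often.
Step 2: Hence inf of every tail = min of the period values = min(9.61, 13.48, 10.85, 11.28) = 9.61.
        liminf_n integral(f_n) = sup over m of (inf of tail from m) = 9.61.
Step 3: Similarly sup of every tail = max of the period values = 13.48.
        limsup_n integral(f_n) = 13.48.
Step 4: Fatou's lemma: integral(liminf_n f_n) <= liminf_n integral(f_n) = 9.61.
        So the integral of the pointwise liminf is at most 9.61.


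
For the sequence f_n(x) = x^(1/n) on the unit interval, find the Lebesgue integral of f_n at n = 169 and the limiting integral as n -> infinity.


At n = 169: f_169(x) = x^(1/169).
Step 1: integral(x^(1/169), 0, 1) = [x^(1/169+1) / (1/169+1)] from 0 to 1
     = 1 / (1/169 + 1) = 1 / ((169+1)/169) = 169/(169+1)
     = 169/170 = 0.994118
Step 2: As n -> infinity, f_n(x) = x^(1/n) -> 1 for x in (0,1], and f_n is increasing in n.
By MCT, lim_n integral(f_n) = integral(lim_n f_n) = integral(1, 0, 1) = 1.
Step 3: Verify convergence: 169/170 = 0.994118 -> 1


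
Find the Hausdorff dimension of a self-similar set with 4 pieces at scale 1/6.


For a self-similar set with N copies scaled by 1/r:
dim_H = log(N)/log(r) = log(4)/log(6)
= 1.386294/1.791759
= 0.773706


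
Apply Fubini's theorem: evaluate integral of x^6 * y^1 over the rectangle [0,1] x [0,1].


By Fubini's theorem, the double integral factors as a product of single integrals:
Step 1: integral_0^1 x^6 dx = [x^7/7] from 0 to 1
     = 1^7/7 = 0.142857
Step 2: integral_0^1 y^1 dy = [y^2/2] from 0 to 1
     = 1^2/2 = 0.5
Step 3: Double integral = 0.142857 * 0.5 = 0.071429


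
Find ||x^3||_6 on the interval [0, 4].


Step 1: ||f||_6 = (integral_0^4 |x^3|^6 dx)^(1/6)
     = (integral_0^4 x^18 dx)^(1/6)
Step 2: integral_0^4 x^18 dx = [x^19/(19)] from 0 to 4 = 4^19/19
     = 274877906944/19 = 1.446726e+10
Step 3: ||f||_6 = (1.446726e+10)^(1/6) = 49.362564


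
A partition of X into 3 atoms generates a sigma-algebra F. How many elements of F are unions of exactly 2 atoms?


Each element of F is a union of some subset of the 3 atoms.
Elements that are unions of exactly 2 atoms correspond to 2-element subsets of the 3 atoms.
Count = C(3, 2) = 3! / (2! * 1!) = 3.


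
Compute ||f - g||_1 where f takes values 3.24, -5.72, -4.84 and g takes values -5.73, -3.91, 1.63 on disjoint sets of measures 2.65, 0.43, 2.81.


Step 1: Compute differences f_i - g_i:
  3.24 - -5.73 = 8.97
  -5.72 - -3.91 = -1.81
  -4.84 - 1.63 = -6.47
Step 2: Compute |diff|^1 * measure for each set:
  |8.97|^1 * 2.65 = 8.97 * 2.65 = 23.7705
  |-1.81|^1 * 0.43 = 1.81 * 0.43 = 0.7783
  |-6.47|^1 * 2.81 = 6.47 * 2.81 = 18.1807
Step 3: Sum = 42.7295
Step 4: ||f-g||_1 = (42.7295)^(1/1) = 42.7295


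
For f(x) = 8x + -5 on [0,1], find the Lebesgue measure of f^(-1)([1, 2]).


f^(-1)([1, 2]) = {x : 1 <= 8x + -5 <= 2}
Solving: (1 - -5)/8 <= x <= (2 - -5)/8
= [0.75, 0.875]
Intersecting with [0,1]: [0.75, 0.875]
Measure = 0.875 - 0.75 = 0.125


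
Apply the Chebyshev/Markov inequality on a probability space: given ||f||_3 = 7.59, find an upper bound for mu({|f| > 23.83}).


Chebyshev/Markov inequality: mu(|f| > eps) <= (||f||_p / eps)^p
Step 1: ||f||_3 / eps = 7.59 / 23.83 = 0.318506
Step 2: Raise to power p = 3:
  (0.318506)^3 = 0.032311
Step 3: Therefore mu(|f| > 23.83) <= 0.032311


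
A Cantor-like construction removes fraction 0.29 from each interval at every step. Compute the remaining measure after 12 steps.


Step 1: At each step, fraction remaining = 1 - 0.29 = 0.71
Step 2: After 12 steps, measure = (0.71)^12
Result = 0.01641


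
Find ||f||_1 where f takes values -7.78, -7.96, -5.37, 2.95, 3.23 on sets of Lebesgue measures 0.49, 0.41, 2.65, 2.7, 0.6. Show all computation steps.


Step 1: Compute |f_i|^1 for each value:
  |-7.78|^1 = 7.78
  |-7.96|^1 = 7.96
  |-5.37|^1 = 5.37
  |2.95|^1 = 2.95
  |3.23|^1 = 3.23
Step 2: Multiply by measures and sum:
  7.78 * 0.49 = 3.8122
  7.96 * 0.41 = 3.2636
  5.37 * 2.65 = 14.2305
  2.95 * 2.7 = 7.965
  3.23 * 0.6 = 1.938
Sum = 3.8122 + 3.2636 + 14.2305 + 7.965 + 1.938 = 31.2093
Step 3: Take the p-th root:
||f||_1 = (31.2093)^(1/1) = 31.2093


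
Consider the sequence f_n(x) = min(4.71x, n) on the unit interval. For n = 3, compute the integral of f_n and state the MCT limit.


f(x) = 4.71x on [0,1]; f_n(x) = min(4.71x, n). At n = 3:
Step 1: f(x) reaches 3 at x = 3/4.71 = 0.636943
Step 2: integral(f_3) = integral(4.71x, 0, 0.636943) + integral(3, 0.636943, 1)
       = 4.71*0.636943^2/2 + 3*(1 - 0.636943)
       = 0.955414 + 1.089172
       = 2.044586
Step 3: As n -> infinity, f_n increases to f, so by MCT integral(f_n) -> integral(f) = 4.71/2 = 2.355.
Convergence: integral(f_3) = 2.044586 -> 2.355 as n -> infinity


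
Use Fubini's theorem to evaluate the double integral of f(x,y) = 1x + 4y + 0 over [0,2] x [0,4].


By Fubini, integrate in x first, then y.
Step 1: Fix y, integrate over x in [0,2]:
  integral(1x + 4y + 0, x=0..2)
  = 1*(2^2 - 0^2)/2 + (4y + 0)*(2 - 0)
  = 2 + (4y + 0)*2
  = 2 + 8y + 0
  = 2 + 8y
Step 2: Integrate over y in [0,4]:
  integral(2 + 8y, y=0..4)
  = 2*4 + 8*(4^2 - 0^2)/2
  = 8 + 64
  = 72


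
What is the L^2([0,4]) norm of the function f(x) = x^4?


Step 1: ||f||_2 = (integral_0^4 |x^4|^2 dx)^(1/2)
     = (integral_0^4 x^8 dx)^(1/2)
Step 2: integral_0^4 x^8 dx = [x^9/(9)] from 0 to 4 = 4^9/9
     = 262144/9 = 29127.111111
Step 3: ||f||_2 = (29127.111111)^(1/2) = 170.666667


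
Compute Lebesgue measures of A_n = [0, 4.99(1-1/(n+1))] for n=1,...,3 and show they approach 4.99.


By continuity of measure from below: if A_n increases to A, then m(A_n) -> m(A).
Here A = [0, 4.99], so m(A) = 4.99
Step 1: a_1 = 4.99*(1 - 1/2) = 2.495, m(A_1) = 2.495
Step 2: a_2 = 4.99*(1 - 1/3) = 3.3267, m(A_2) = 3.3267
Step 3: a_3 = 4.99*(1 - 1/4) = 3.7425, m(A_3) = 3.7425
Limit: m(A_n) -> m([0,4.99]) = 4.99


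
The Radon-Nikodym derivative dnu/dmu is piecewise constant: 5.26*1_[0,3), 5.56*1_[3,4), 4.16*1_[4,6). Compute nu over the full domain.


Integrate each piece of the Radon-Nikodym derivative:
Step 1: integral_0^3 5.26 dx = 5.26*(3-0) = 5.26*3 = 15.78
Step 2: integral_3^4 5.56 dx = 5.56*(4-3) = 5.56*1 = 5.56
Step 3: integral_4^6 4.16 dx = 4.16*(6-4) = 4.16*2 = 8.32
Total: 15.78 + 5.56 + 8.32 = 29.66


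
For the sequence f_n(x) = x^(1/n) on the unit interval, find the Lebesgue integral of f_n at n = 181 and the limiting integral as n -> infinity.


At n = 181: f_181(x) = x^(1/181).
Step 1: integral(x^(1/181), 0, 1) = [x^(1/181+1) / (1/181+1)] from 0 to 1
     = 1 / (1/181 + 1) = 1 / ((181+1)/181) = 181/(181+1)
     = 181/182 = 0.994505
Step 2: As n -> infinity, f_n(x) = x^(1/n) -> 1 for x in (0,1], and f_n is increasing in n.
By MCT, lim_n integral(f_n) = integral(lim_n f_n) = integral(1, 0, 1) = 1.
Step 3: Verify convergence: 181/182 = 0.994505 -> 1
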